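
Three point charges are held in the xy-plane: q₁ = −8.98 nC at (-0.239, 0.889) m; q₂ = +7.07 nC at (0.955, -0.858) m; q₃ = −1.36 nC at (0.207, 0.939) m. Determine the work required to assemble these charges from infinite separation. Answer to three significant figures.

-6.95×10⁻⁸ J

The work to assemble the configuration equals its total potential energy, U = Σ kqᵢqⱼ/rᵢⱼ over all pairs.
Pair separations: r₁₂ = 2.12 m, r₁₃ = 0.449 m, r₂₃ = 1.95 m.
U = (-2.70×10⁻⁷) + (2.45×10⁻⁷) + (-4.44×10⁻⁸) = -6.95×10⁻⁸ J.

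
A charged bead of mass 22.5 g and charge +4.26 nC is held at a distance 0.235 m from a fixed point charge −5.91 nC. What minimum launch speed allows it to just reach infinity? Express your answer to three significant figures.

To just escape, total mechanical energy must reach zero at infinity: ½mv²_min + U = 0, so ½mv²_min = −U = |kQq|/r.
|U| = |kQq|/r = (8.99×10⁹ N·m²/C²)(5.91×10⁻⁹)(4.26×10⁻⁹)/(0.235) = 9.63×10⁻⁷ J.
v_min = √(2|U|/m) = √(2·9.63×10⁻⁷/0.0225) = 9.25×10⁻³ m/s.

9.25×10⁻³ m/s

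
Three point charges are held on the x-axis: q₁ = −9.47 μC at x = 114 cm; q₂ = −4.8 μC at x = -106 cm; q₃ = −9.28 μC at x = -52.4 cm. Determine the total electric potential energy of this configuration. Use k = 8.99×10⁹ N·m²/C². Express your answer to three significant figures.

1.41 J

The assembly work is the sum of pairwise potential energies, U = Σ_{i<j} kqᵢqⱼ/rᵢⱼ.
Pair separations: r₁₂ = 2.20 m, r₁₃ = 1.66 m, r₂₃ = 0.536 m.
U = (0.186) + (0.475) + (0.747) = 1.41 J.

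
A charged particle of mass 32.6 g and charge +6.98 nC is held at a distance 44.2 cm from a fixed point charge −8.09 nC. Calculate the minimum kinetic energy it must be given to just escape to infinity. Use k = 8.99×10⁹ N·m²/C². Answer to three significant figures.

To just escape, total mechanical energy must reach zero at infinity: ½mv²_min + U = 0, so ½mv²_min = −U = |kQq|/r.
|U| = |kQq|/r = (8.99×10⁹ N·m²/C²)(8.09×10⁻⁹)(6.98×10⁻⁹)/(0.442) = 1.15×10⁻⁶ J.

1.15×10⁻⁶ J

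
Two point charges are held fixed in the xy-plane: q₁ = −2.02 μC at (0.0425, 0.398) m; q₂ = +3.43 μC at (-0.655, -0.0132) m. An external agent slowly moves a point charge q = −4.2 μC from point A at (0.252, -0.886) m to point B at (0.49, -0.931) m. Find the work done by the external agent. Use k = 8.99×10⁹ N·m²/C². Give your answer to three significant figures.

For quasistatic motion the external work equals the change in potential energy: W_ext = qΔV = q(V_B − V_A).
At A: distances to the source charges are 1.30 m, 1.26 m; V_A = Σ kqᵢ/rᵢ = 1.05×10⁴ V.
At B: distances to the source charges are 1.40 m, 1.47 m; V_B = Σ kqᵢ/rᵢ = 8060 V.
ΔV = V_B − V_A = -2480 V.
W_ext = qΔV = (-4.20×10⁻⁶ C)(-2480 V) = 0.0104 J.

0.0104 J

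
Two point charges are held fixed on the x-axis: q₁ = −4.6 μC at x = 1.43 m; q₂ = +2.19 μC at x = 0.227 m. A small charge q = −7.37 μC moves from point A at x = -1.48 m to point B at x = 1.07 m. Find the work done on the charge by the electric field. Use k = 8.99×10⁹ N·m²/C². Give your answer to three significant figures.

-0.655 J

The work done by the electric force is W_field = −ΔU = −q(V_B − V_A) = q(V_A − V_B).
At A: distances to the source charges are 2.91 m, 1.71 m; V_A = Σ kqᵢ/rᵢ = -2680 V.
At B: distances to the source charges are 0.360 m, 0.843 m; V_B = Σ kqᵢ/rᵢ = -9.15×10⁴ V.
ΔV = V_B − V_A = -8.88×10⁴ V.
W_field = −qΔV = −(-7.37×10⁻⁶ C)(-8.88×10⁴ V) = -0.655 J.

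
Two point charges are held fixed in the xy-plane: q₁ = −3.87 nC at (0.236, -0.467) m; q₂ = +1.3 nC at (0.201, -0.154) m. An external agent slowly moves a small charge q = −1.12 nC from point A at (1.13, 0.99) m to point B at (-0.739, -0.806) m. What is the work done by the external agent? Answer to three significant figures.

For quasistatic motion the external work equals the change in potential energy: W_ext = qΔV = q(V_B − V_A).
At A: distances to the source charges are 1.71 m, 1.47 m; V_A = Σ kqᵢ/rᵢ = -12.4 V.
At B: distances to the source charges are 1.03 m, 1.14 m; V_B = Σ kqᵢ/rᵢ = -23.5 V.
ΔV = V_B − V_A = -11.1 V.
W_ext = qΔV = (-1.12×10⁻⁹ C)(-11.1 V) = 1.24×10⁻⁸ J.

1.24×10⁻⁸ J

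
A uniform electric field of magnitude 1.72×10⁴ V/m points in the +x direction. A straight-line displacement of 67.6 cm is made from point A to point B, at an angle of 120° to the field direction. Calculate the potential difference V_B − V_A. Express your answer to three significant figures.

Only the component of displacement along E changes the potential: ΔV = −E·d·cosθ.
ΔV = −(1.72×10⁴ V/m)(0.676 m)cos120° = 5810 V.

5810 V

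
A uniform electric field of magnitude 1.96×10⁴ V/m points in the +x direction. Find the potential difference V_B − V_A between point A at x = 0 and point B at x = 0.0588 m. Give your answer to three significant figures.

-1150 V

In a uniform field, potential decreases in the direction of E: V_B − V_A = −E·Δx.
V_B − V_A = −(1.96×10⁴ V/m)(0.0588 m) = -1150 V.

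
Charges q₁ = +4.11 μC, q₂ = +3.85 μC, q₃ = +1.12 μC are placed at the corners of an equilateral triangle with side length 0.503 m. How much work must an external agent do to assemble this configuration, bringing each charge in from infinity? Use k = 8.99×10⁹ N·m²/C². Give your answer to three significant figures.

The assembly work is the sum of pairwise potential energies, U = Σ_{i<j} kqᵢqⱼ/rᵢⱼ.
All three pair separations equal the side length, 0.503 m.
U = (0.283) + (0.0823) + (0.0771) = 0.442 J.

0.442 J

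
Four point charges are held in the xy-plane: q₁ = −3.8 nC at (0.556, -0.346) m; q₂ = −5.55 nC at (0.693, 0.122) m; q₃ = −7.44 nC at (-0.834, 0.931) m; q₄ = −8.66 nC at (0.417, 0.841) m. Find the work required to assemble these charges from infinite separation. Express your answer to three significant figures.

The work to assemble the configuration equals its total potential energy, U = Σ kqᵢqⱼ/rᵢⱼ over all pairs.
Pair separations: r₁₂ = 0.488 m, r₁₃ = 1.89 m, r₁₄ = 1.20 m, r₂₃ = 1.73 m, r₂₄ = 0.770 m, r₃₄ = 1.25 m.
Summing all 6 pair terms gives U = 2.01×10⁻⁶ J.

2.01×10⁻⁶ J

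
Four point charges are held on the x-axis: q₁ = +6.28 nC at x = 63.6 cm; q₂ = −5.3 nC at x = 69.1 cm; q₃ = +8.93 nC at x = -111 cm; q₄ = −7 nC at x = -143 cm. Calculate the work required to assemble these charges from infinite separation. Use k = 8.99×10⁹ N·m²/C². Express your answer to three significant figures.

-7.18×10⁻⁶ J

The assembly work is the sum of pairwise potential energies, U = Σ_{i<j} kqᵢqⱼ/rᵢⱼ.
Pair separations: r₁₂ = 0.0550 m, r₁₃ = 1.75 m, r₁₄ = 2.07 m, r₂₃ = 1.80 m, r₂₄ = 2.12 m, r₃₄ = 0.320 m.
Summing all 6 pair terms gives U = -7.18×10⁻⁶ J.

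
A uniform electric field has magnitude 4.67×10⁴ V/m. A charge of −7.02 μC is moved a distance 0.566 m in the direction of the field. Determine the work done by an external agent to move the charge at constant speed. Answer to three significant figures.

The potential change for a displacement 0.566 m in the direction of the field is ΔV = −Ed = -2.64×10⁴ V.
W_ext = qΔV = 0.186 J.

0.186 J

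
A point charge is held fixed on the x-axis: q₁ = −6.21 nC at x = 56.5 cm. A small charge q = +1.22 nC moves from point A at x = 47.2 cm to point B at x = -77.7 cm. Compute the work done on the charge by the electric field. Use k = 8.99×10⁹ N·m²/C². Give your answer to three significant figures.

-6.82×10⁻⁷ J

The work done by the electric force is W_field = −ΔU = −q(V_B − V_A) = q(V_A − V_B).
At A: distance to the source charge is 0.0930 m; V_A = kq₁/r = -600 V.
At B: distance to the source charge is 1.34 m; V_B = kq₁/r = -41.6 V.
ΔV = V_B − V_A = 559 V.
W_field = −qΔV = −(1.22×10⁻⁹ C)(559 V) = -6.82×10⁻⁷ J.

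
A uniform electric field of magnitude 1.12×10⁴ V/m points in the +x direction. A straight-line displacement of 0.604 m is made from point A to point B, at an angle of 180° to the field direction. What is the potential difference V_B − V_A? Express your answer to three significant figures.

6760 V

Only the component of displacement along E changes the potential: ΔV = −E·d·cosθ.
ΔV = −(1.12×10⁴ V/m)(0.604 m)cos180° = 6760 V.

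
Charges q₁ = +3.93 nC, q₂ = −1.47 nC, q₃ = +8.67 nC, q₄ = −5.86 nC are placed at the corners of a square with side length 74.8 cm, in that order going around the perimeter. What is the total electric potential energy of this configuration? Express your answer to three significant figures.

The work to assemble the configuration equals its total potential energy, U = Σ kqᵢqⱼ/rᵢⱼ over all pairs.
The four side pairs have separation 0.748 m and the two diagonal pairs 1.06 m.
Summing all 6 pair terms gives U = -7.47×10⁻⁷ J.

-7.47×10⁻⁷ J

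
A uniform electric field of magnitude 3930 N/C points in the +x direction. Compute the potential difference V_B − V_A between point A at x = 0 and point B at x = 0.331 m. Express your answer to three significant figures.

-1300 V

In a uniform field, potential decreases in the direction of E: V_B − V_A = −E·Δx.
V_B − V_A = −(3930 V/m)(0.331 m) = -1300 V.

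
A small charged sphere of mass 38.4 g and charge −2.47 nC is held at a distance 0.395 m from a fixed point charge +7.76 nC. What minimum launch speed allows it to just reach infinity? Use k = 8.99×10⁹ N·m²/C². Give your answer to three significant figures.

To just escape, total mechanical energy must reach zero at infinity: ½mv²_min + U = 0, so ½mv²_min = −U = |kQq|/r.
|U| = |kQq|/r = (8.99×10⁹ N·m²/C²)(7.76×10⁻⁹)(2.47×10⁻⁹)/(0.395) = 4.36×10⁻⁷ J.
v_min = √(2|U|/m) = √(2·4.36×10⁻⁷/0.0384) = 4.77×10⁻³ m/s.

4.77×10⁻³ m/s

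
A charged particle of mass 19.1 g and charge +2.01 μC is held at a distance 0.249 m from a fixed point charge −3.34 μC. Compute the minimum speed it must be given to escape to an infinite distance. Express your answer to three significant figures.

5.04 m/s

To just escape, total mechanical energy must reach zero at infinity: ½mv²_min + U = 0, so ½mv²_min = −U = |kQq|/r.
|U| = |kQq|/r = (8.99×10⁹ N·m²/C²)(3.34×10⁻⁶)(2.01×10⁻⁶)/(0.249) = 0.242 J.
v_min = √(2|U|/m) = √(2·0.242/0.0191) = 5.04 m/s.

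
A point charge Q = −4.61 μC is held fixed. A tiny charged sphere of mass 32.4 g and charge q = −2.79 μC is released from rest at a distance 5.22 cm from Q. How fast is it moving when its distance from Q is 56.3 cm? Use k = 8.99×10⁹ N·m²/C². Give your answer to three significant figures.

Only the electrostatic force acts, so mechanical energy is conserved: ½mv² = U₁ − U₂ = kQq(1/r₁ − 1/r₂).
U₁ − U₂ = (8.99×10⁹ N·m²/C²)(-4.61×10⁻⁶ C)(-2.79×10⁻⁶ C)(1/0.0522 − 1/0.563) = 2.01 J.
v = √(2·2.01/0.0324) = 11.1 m/s.

11.1 m/s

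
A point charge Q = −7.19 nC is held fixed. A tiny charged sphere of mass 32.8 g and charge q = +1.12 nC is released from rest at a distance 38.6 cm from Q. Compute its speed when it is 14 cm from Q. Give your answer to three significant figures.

4.48×10⁻³ m/s

Only the electrostatic force acts, so mechanical energy is conserved: ½mv² = U₁ − U₂ = kQq(1/r₁ − 1/r₂).
U₁ − U₂ = (8.99×10⁹ N·m²/C²)(-7.19×10⁻⁹ C)(1.12×10⁻⁹ C)(1/0.386 − 1/0.140) = 3.30×10⁻⁷ J.
v = √(2·3.30×10⁻⁷/0.0328) = 4.48×10⁻³ m/s.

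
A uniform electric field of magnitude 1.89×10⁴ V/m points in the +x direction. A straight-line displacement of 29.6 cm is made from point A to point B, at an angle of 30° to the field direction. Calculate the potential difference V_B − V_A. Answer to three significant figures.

Only the component of displacement along E changes the potential: ΔV = −E·d·cosθ.
ΔV = −(1.89×10⁴ V/m)(0.296 m)cos30° = -4840 V.

-4840 V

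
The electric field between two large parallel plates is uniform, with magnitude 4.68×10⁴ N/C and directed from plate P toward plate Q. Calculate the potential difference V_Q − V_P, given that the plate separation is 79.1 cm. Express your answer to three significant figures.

-3.70×10⁴ V

In a uniform field, potential decreases in the direction of E: ΔV = −E·d for a displacement d parallel to E.
Going from P to Q is a displacement of 79.1 cm along the field, so V_Q − V_P = −Ed = -3.70×10⁴ V.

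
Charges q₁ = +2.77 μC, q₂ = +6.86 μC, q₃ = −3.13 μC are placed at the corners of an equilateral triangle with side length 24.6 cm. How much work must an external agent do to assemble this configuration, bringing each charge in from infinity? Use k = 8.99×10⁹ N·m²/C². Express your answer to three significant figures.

-0.407 J

The assembly work is the sum of pairwise potential energies, U = Σ_{i<j} kqᵢqⱼ/rᵢⱼ.
All three pair separations equal the side length, 0.246 m.
U = (0.694) + (-0.317) + (-0.785) = -0.407 J.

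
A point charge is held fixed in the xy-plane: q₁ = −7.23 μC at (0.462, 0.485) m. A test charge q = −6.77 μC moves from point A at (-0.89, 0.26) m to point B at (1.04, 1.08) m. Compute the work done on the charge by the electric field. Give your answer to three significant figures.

The work done by the electric force is W_field = −ΔU = −q(V_B − V_A) = q(V_A − V_B).
At A: distance to the source charge is 1.37 m; V_A = kq₁/r = -4.74×10⁴ V.
At B: distance to the source charge is 0.830 m; V_B = kq₁/r = -7.84×10⁴ V.
ΔV = V_B − V_A = -3.09×10⁴ V.
W_field = −qΔV = −(-6.77×10⁻⁶ C)(-3.09×10⁴ V) = -0.209 J.

-0.209 J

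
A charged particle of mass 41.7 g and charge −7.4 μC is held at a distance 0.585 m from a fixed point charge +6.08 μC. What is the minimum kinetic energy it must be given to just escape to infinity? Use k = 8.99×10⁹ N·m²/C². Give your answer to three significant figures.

0.691 J

To just escape, total mechanical energy must reach zero at infinity: ½mv²_min + U = 0, so ½mv²_min = −U = |kQq|/r.
|U| = |kQq|/r = (8.99×10⁹ N·m²/C²)(6.08×10⁻⁶)(7.40×10⁻⁶)/(0.585) = 0.691 J.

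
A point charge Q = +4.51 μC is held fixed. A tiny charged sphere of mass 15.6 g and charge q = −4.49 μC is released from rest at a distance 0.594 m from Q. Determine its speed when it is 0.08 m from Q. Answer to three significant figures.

15.9 m/s

Only the electrostatic force acts, so mechanical energy is conserved: ½mv² = U₁ − U₂ = kQq(1/r₁ − 1/r₂).
U₁ − U₂ = (8.99×10⁹ N·m²/C²)(4.51×10⁻⁶ C)(-4.49×10⁻⁶ C)(1/0.594 − 1/0.0800) = 1.97 J.
v = √(2·1.97/0.0156) = 15.9 m/s.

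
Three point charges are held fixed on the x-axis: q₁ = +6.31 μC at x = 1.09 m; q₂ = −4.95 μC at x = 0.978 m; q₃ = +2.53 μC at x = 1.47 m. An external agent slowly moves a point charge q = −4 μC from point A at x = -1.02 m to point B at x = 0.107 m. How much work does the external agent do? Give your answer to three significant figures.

For quasistatic motion the external work equals the change in potential energy: W_ext = qΔV = q(V_B − V_A).
At A: distances to the source charges are 2.11 m, 2.00 m, 2.49 m; V_A = Σ kqᵢ/rᵢ = 1.37×10⁴ V.
At B: distances to the source charges are 0.983 m, 0.871 m, 1.36 m; V_B = Σ kqᵢ/rᵢ = 2.33×10⁴ V.
ΔV = V_B − V_A = 9560 V.
W_ext = qΔV = (-4.00×10⁻⁶ C)(9560 V) = -0.0382 J.

-0.0382 J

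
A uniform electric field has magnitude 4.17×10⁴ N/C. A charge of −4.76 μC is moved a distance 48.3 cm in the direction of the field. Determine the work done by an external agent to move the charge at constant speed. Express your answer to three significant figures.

0.0959 J

The potential change for a displacement 48.3 cm in the direction of the field is ΔV = −Ed = -2.01×10⁴ V.
W_ext = qΔV = 0.0959 J.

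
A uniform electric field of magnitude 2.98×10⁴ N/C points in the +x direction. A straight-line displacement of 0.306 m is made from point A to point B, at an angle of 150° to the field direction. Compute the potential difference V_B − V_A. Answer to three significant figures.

7900 V

Only the component of displacement along E changes the potential: ΔV = −E·d·cosθ.
ΔV = −(2.98×10⁴ V/m)(0.306 m)cos150° = 7900 V.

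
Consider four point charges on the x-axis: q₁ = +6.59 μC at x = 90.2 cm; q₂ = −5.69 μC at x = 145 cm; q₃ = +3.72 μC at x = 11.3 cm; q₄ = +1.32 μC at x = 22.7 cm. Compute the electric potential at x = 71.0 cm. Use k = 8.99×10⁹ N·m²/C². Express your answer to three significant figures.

The total potential is the scalar sum of each charge's contribution, V = Σ kqᵢ/rᵢ.
Distances from the field point to each charge: r₁ = 0.192 m, r₂ = 0.740 m, r₃ = 0.597 m, r₄ = 0.483 m.
V = k[(6.59×10⁻⁶)/(0.192) + (-5.69×10⁻⁶)/(0.740) + (3.72×10⁻⁶)/(0.597) + (1.32×10⁻⁶)/(0.483)] = 3.20×10⁵ V.

3.20×10⁵ V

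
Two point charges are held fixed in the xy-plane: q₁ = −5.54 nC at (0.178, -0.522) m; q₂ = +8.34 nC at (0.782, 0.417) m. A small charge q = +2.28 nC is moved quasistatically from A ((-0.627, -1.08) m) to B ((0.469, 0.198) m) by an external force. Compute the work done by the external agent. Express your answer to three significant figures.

For quasistatic motion the external work equals the change in potential energy: W_ext = qΔV = q(V_B − V_A).
At A: distances to the source charges are 0.979 m, 2.06 m; V_A = Σ kqᵢ/rᵢ = -14.4 V.
At B: distances to the source charges are 0.777 m, 0.382 m; V_B = Σ kqᵢ/rᵢ = 132 V.
ΔV = V_B − V_A = 147 V.
W_ext = qΔV = (2.28×10⁻⁹ C)(147 V) = 3.34×10⁻⁷ J.

3.34×10⁻⁷ J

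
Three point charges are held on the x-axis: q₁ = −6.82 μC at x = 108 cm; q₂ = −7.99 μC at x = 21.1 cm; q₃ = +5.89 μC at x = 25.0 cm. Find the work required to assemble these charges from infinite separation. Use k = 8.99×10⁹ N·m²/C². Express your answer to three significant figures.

The work to assemble the configuration equals its total potential energy, U = Σ kqᵢqⱼ/rᵢⱼ over all pairs.
Pair separations: r₁₂ = 0.869 m, r₁₃ = 0.830 m, r₂₃ = 0.0390 m.
U = (0.564) + (-0.435) + (-10.8) = -10.7 J.

-10.7 J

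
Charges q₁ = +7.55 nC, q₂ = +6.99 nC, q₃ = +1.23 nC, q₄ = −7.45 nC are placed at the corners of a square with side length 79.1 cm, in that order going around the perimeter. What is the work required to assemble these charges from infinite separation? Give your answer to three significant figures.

The assembly work is the sum of pairwise potential energies, U = Σ_{i<j} kqᵢqⱼ/rᵢⱼ.
The four side pairs have separation 0.791 m and the two diagonal pairs 1.12 m.
Summing all 6 pair terms gives U = -3.90×10⁻⁷ J.

-3.90×10⁻⁷ J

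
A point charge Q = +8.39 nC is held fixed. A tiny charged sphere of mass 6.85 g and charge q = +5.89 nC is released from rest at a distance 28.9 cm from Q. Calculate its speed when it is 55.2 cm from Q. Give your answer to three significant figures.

Only the electrostatic force acts, so mechanical energy is conserved: ½mv² = U₁ − U₂ = kQq(1/r₁ − 1/r₂).
U₁ − U₂ = (8.99×10⁹ N·m²/C²)(8.39×10⁻⁹ C)(5.89×10⁻⁹ C)(1/0.289 − 1/0.552) = 7.32×10⁻⁷ J.
v = √(2·7.32×10⁻⁷/6.85×10⁻³) = 0.0146 m/s.

0.0146 m/s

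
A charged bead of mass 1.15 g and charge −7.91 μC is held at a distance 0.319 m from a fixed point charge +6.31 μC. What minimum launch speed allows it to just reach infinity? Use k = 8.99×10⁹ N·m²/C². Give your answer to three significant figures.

To just escape, total mechanical energy must reach zero at infinity: ½mv²_min + U = 0, so ½mv²_min = −U = |kQq|/r.
|U| = |kQq|/r = (8.99×10⁹ N·m²/C²)(6.31×10⁻⁶)(7.91×10⁻⁶)/(0.319) = 1.41 J.
v_min = √(2|U|/m) = √(2·1.41/1.15×10⁻³) = 49.5 m/s.

49.5 m/s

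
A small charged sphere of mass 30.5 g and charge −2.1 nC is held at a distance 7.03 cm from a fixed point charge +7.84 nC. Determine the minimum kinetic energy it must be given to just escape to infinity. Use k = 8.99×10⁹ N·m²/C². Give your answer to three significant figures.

2.11×10⁻⁶ J

To just escape, total mechanical energy must reach zero at infinity: ½mv²_min + U = 0, so ½mv²_min = −U = |kQq|/r.
|U| = |kQq|/r = (8.99×10⁹ N·m²/C²)(7.84×10⁻⁹)(2.10×10⁻⁹)/(0.0703) = 2.11×10⁻⁶ J.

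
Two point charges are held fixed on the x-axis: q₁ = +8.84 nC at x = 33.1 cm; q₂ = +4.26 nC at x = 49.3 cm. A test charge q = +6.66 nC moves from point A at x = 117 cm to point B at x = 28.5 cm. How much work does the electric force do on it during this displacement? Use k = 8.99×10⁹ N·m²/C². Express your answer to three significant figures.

-1.17×10⁻⁵ J

The work done by the electric force is W_field = −ΔU = −q(V_B − V_A) = q(V_A − V_B).
At A: distances to the source charges are 0.839 m, 0.677 m; V_A = Σ kqᵢ/rᵢ = 151 V.
At B: distances to the source charges are 0.0460 m, 0.208 m; V_B = Σ kqᵢ/rᵢ = 1910 V.
ΔV = V_B − V_A = 1760 V.
W_field = −qΔV = −(6.66×10⁻⁹ C)(1760 V) = -1.17×10⁻⁵ J.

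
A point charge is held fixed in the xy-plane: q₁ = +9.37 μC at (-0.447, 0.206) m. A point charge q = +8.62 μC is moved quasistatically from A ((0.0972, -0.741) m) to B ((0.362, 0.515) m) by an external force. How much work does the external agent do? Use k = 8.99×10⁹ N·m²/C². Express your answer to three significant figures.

0.174 J

For quasistatic motion the external work equals the change in potential energy: W_ext = qΔV = q(V_B − V_A).
At A: distance to the source charge is 1.09 m; V_A = kq₁/r = 7.71×10⁴ V.
At B: distance to the source charge is 0.866 m; V_B = kq₁/r = 9.73×10⁴ V.
ΔV = V_B − V_A = 2.01×10⁴ V.
W_ext = qΔV = (8.62×10⁻⁶ C)(2.01×10⁴ V) = 0.174 J.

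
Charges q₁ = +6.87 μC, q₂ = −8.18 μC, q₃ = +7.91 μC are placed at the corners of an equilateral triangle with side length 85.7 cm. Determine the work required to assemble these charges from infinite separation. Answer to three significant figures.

-0.698 J

The assembly work is the sum of pairwise potential energies, U = Σ_{i<j} kqᵢqⱼ/rᵢⱼ.
All three pair separations equal the side length, 0.857 m.
U = (-0.590) + (0.570) + (-0.679) = -0.698 J.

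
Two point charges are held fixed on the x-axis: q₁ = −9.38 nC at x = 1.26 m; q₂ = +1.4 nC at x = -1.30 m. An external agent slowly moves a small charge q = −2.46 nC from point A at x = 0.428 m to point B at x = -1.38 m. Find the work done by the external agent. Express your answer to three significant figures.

For quasistatic motion the external work equals the change in potential energy: W_ext = qΔV = q(V_B − V_A).
At A: distances to the source charges are 0.832 m, 1.73 m; V_A = Σ kqᵢ/rᵢ = -94.1 V.
At B: distances to the source charges are 2.64 m, 0.0800 m; V_B = Σ kqᵢ/rᵢ = 125 V.
ΔV = V_B − V_A = 219 V.
W_ext = qΔV = (-2.46×10⁻⁹ C)(219 V) = -5.40×10⁻⁷ J.

-5.40×10⁻⁷ J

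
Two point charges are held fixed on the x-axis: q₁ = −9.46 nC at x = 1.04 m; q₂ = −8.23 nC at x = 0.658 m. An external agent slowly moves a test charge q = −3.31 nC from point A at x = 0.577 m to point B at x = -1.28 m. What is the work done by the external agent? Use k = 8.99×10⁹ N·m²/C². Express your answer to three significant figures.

For quasistatic motion the external work equals the change in potential energy: W_ext = qΔV = q(V_B − V_A).
At A: distances to the source charges are 0.463 m, 0.0810 m; V_A = Σ kqᵢ/rᵢ = -1100 V.
At B: distances to the source charges are 2.32 m, 1.94 m; V_B = Σ kqᵢ/rᵢ = -74.8 V.
ΔV = V_B − V_A = 1020 V.
W_ext = qΔV = (-3.31×10⁻⁹ C)(1020 V) = -3.38×10⁻⁶ J.

-3.38×10⁻⁶ J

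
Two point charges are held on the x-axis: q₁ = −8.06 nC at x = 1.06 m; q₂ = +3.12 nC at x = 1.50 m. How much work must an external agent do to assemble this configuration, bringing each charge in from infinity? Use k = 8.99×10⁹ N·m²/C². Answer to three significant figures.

The assembly work is the sum of pairwise potential energies, U = Σ_{i<j} kqᵢqⱼ/rᵢⱼ.
Pair separations: r₁₂ = 0.440 m.
U = (-5.14×10⁻⁷) = -5.14×10⁻⁷ J.

-5.14×10⁻⁷ J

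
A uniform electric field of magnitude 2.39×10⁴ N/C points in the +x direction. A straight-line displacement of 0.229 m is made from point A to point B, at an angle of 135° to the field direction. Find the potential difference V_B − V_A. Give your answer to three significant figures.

3870 V

Only the component of displacement along E changes the potential: ΔV = −E·d·cosθ.
ΔV = −(2.39×10⁴ V/m)(0.229 m)cos135° = 3870 V.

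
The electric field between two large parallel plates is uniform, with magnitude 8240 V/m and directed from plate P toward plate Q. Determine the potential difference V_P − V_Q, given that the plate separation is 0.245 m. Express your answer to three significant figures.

In a uniform field, potential decreases in the direction of E: ΔV = −E·d for a displacement d parallel to E.
Going from Q to P is a displacement of 0.245 m opposite to the field, so V_P − V_Q = +Ed = 2020 V.

2020 V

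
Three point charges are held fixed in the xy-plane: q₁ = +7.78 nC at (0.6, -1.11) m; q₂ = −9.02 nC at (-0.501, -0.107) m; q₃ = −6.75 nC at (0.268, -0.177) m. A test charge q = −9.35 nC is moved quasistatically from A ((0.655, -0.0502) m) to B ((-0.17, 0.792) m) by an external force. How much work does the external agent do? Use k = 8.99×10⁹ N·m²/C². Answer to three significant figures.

-4.26×10⁻⁷ J

For quasistatic motion the external work equals the change in potential energy: W_ext = qΔV = q(V_B − V_A).
At A: distances to the source charges are 1.06 m, 1.16 m, 0.407 m; V_A = Σ kqᵢ/rᵢ = -153 V.
At B: distances to the source charges are 2.05 m, 0.958 m, 1.06 m; V_B = Σ kqᵢ/rᵢ = -108 V.
ΔV = V_B − V_A = 45.5 V.
W_ext = qΔV = (-9.35×10⁻⁹ C)(45.5 V) = -4.26×10⁻⁷ J.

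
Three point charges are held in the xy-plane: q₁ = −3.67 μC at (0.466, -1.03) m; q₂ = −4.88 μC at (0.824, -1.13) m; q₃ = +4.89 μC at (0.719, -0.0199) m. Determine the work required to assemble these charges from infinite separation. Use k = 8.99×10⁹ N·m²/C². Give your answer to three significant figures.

0.0858 J

The work to assemble the configuration equals its total potential energy, U = Σ kqᵢqⱼ/rᵢⱼ over all pairs.
Pair separations: r₁₂ = 0.372 m, r₁₃ = 1.04 m, r₂₃ = 1.12 m.
U = (0.433) + (-0.155) + (-0.192) = 0.0858 J.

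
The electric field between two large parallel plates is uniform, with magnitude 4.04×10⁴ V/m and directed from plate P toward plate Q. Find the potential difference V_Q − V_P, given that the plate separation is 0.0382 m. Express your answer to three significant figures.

In a uniform field, potential decreases in the direction of E: ΔV = −E·d for a displacement d parallel to E.
Going from P to Q is a displacement of 0.0382 m along the field, so V_Q − V_P = −Ed = -1540 V.

-1540 V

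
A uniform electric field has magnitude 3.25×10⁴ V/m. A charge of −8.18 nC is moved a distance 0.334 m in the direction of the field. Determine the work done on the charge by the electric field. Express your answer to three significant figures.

-8.88×10⁻⁵ J

The potential change for a displacement 0.334 m in the direction of the field is ΔV = −Ed = -1.09×10⁴ V.
W_field = −qΔV = -8.88×10⁻⁵ J.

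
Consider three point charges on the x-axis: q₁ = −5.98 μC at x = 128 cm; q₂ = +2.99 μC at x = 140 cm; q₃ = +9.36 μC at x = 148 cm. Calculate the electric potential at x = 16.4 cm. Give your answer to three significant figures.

3.75×10⁴ V

Electric potential is a scalar, so the contributions from each charge add algebraically: V = Σ kqᵢ/rᵢ.
Distances from the field point to each charge: r₁ = 1.12 m, r₂ = 1.24 m, r₃ = 1.32 m.
V = k[(-5.98×10⁻⁶)/(1.12) + (2.99×10⁻⁶)/(1.24) + (9.36×10⁻⁶)/(1.32)] = 3.75×10⁴ V.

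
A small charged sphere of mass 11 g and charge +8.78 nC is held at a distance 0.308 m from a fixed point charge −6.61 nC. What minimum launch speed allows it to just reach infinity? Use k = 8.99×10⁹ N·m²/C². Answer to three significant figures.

0.0175 m/s

To just escape, total mechanical energy must reach zero at infinity: ½mv²_min + U = 0, so ½mv²_min = −U = |kQq|/r.
|U| = |kQq|/r = (8.99×10⁹ N·m²/C²)(6.61×10⁻⁹)(8.78×10⁻⁹)/(0.308) = 1.69×10⁻⁶ J.
v_min = √(2|U|/m) = √(2·1.69×10⁻⁶/0.0110) = 0.0175 m/s.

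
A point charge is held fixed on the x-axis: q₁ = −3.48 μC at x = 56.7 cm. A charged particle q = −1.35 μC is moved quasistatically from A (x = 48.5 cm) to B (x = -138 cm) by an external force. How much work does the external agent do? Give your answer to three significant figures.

-0.493 J

For quasistatic motion the external work equals the change in potential energy: W_ext = qΔV = q(V_B − V_A).
At A: distance to the source charge is 0.0820 m; V_A = kq₁/r = -3.82×10⁵ V.
At B: distance to the source charge is 1.95 m; V_B = kq₁/r = -1.61×10⁴ V.
ΔV = V_B − V_A = 3.65×10⁵ V.
W_ext = qΔV = (-1.35×10⁻⁶ C)(3.65×10⁵ V) = -0.493 J.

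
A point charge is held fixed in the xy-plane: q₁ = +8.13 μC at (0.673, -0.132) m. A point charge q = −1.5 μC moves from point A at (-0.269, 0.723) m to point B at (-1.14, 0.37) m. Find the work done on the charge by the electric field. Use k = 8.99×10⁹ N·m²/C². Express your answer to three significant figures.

The work done by the electric force is W_field = −ΔU = −q(V_B − V_A) = q(V_A − V_B).
At A: distance to the source charge is 1.27 m; V_A = kq₁/r = 5.75×10⁴ V.
At B: distance to the source charge is 1.88 m; V_B = kq₁/r = 3.89×10⁴ V.
ΔV = V_B − V_A = -1.86×10⁴ V.
W_field = −qΔV = −(-1.50×10⁻⁶ C)(-1.86×10⁴ V) = -0.0279 J.

-0.0279 J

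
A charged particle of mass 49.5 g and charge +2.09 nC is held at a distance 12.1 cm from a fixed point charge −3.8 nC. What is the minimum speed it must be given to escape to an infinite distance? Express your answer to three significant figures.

To just escape, total mechanical energy must reach zero at infinity: ½mv²_min + U = 0, so ½mv²_min = −U = |kQq|/r.
|U| = |kQq|/r = (8.99×10⁹ N·m²/C²)(3.80×10⁻⁹)(2.09×10⁻⁹)/(0.121) = 5.90×10⁻⁷ J.
v_min = √(2|U|/m) = √(2·5.90×10⁻⁷/0.0495) = 4.88×10⁻³ m/s.

4.88×10⁻³ m/s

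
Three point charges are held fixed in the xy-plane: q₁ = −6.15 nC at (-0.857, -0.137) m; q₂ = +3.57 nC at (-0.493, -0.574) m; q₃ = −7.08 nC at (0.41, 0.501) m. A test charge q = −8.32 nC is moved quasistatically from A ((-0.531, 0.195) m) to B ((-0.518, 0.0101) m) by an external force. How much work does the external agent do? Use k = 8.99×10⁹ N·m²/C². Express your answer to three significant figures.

For quasistatic motion the external work equals the change in potential energy: W_ext = qΔV = q(V_B − V_A).
At A: distances to the source charges are 0.465 m, 0.770 m, 0.990 m; V_A = Σ kqᵢ/rᵢ = -141 V.
At B: distances to the source charges are 0.370 m, 0.585 m, 1.05 m; V_B = Σ kqᵢ/rᵢ = -155 V.
ΔV = V_B − V_A = -13.9 V.
W_ext = qΔV = (-8.32×10⁻⁹ C)(-13.9 V) = 1.15×10⁻⁷ J.

1.15×10⁻⁷ J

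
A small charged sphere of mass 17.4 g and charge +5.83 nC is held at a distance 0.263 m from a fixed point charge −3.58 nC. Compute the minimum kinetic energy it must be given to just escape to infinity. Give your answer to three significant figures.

To just escape, total mechanical energy must reach zero at infinity: ½mv²_min + U = 0, so ½mv²_min = −U = |kQq|/r.
|U| = |kQq|/r = (8.99×10⁹ N·m²/C²)(3.58×10⁻⁹)(5.83×10⁻⁹)/(0.263) = 7.13×10⁻⁷ J.

7.13×10⁻⁷ J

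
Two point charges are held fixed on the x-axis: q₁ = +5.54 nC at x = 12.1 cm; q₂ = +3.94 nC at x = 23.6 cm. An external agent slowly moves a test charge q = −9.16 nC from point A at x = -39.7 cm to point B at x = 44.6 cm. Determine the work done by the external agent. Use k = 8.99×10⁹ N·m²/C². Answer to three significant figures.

For quasistatic motion the external work equals the change in potential energy: W_ext = qΔV = q(V_B − V_A).
At A: distances to the source charges are 0.518 m, 0.633 m; V_A = Σ kqᵢ/rᵢ = 152 V.
At B: distances to the source charges are 0.325 m, 0.210 m; V_B = Σ kqᵢ/rᵢ = 322 V.
ΔV = V_B − V_A = 170 V.
W_ext = qΔV = (-9.16×10⁻⁹ C)(170 V) = -1.56×10⁻⁶ J.

-1.56×10⁻⁶ J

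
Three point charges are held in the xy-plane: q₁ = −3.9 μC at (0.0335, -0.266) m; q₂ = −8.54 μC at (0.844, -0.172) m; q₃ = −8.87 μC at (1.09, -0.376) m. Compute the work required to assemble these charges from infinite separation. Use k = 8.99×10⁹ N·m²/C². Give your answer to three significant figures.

2.79 J

The work to assemble the configuration equals its total potential energy, U = Σ kqᵢqⱼ/rᵢⱼ over all pairs.
Pair separations: r₁₂ = 0.816 m, r₁₃ = 1.06 m, r₂₃ = 0.320 m.
U = (0.367) + (0.293) + (2.13) = 2.79 J.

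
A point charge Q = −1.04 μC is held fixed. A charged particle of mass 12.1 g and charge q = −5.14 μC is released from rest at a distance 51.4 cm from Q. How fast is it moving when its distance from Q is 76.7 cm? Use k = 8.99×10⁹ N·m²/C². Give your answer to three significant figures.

Only the electrostatic force acts, so mechanical energy is conserved: ½mv² = U₁ − U₂ = kQq(1/r₁ − 1/r₂).
U₁ − U₂ = (8.99×10⁹ N·m²/C²)(-1.04×10⁻⁶ C)(-5.14×10⁻⁶ C)(1/0.514 − 1/0.767) = 0.0308 J.
v = √(2·0.0308/0.0121) = 2.26 m/s.

2.26 m/s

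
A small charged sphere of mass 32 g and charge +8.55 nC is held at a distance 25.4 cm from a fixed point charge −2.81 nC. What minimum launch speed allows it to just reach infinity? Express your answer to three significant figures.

7.29×10⁻³ m/s

To just escape, total mechanical energy must reach zero at infinity: ½mv²_min + U = 0, so ½mv²_min = −U = |kQq|/r.
|U| = |kQq|/r = (8.99×10⁹ N·m²/C²)(2.81×10⁻⁹)(8.55×10⁻⁹)/(0.254) = 8.50×10⁻⁷ J.
v_min = √(2|U|/m) = √(2·8.50×10⁻⁷/0.0320) = 7.29×10⁻³ m/s.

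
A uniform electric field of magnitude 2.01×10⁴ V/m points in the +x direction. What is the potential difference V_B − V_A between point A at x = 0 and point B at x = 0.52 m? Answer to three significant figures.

-1.05×10⁴ V

In a uniform field, potential decreases in the direction of E: V_B − V_A = −E·Δx.
V_B − V_A = −(2.01×10⁴ V/m)(0.520 m) = -1.05×10⁴ V.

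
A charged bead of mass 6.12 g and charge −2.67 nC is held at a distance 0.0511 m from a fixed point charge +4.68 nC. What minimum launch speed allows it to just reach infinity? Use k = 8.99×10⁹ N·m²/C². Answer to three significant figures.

To just escape, total mechanical energy must reach zero at infinity: ½mv²_min + U = 0, so ½mv²_min = −U = |kQq|/r.
|U| = |kQq|/r = (8.99×10⁹ N·m²/C²)(4.68×10⁻⁹)(2.67×10⁻⁹)/(0.0511) = 2.20×10⁻⁶ J.
v_min = √(2|U|/m) = √(2·2.20×10⁻⁶/6.12×10⁻³) = 0.0268 m/s.

0.0268 m/s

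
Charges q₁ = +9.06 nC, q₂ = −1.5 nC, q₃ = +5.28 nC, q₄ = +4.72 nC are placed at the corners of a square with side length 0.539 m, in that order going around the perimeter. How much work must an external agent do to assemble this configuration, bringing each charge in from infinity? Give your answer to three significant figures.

1.25×10⁻⁶ J

The work to assemble the configuration equals its total potential energy, U = Σ kqᵢqⱼ/rᵢⱼ over all pairs.
The four side pairs have separation 0.539 m and the two diagonal pairs 0.762 m.
Summing all 6 pair terms gives U = 1.25×10⁻⁶ J.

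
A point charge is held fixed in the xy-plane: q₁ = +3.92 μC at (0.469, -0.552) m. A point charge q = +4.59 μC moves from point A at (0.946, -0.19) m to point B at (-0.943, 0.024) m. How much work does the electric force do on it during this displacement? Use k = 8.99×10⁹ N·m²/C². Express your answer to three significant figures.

The work done by the electric force is W_field = −ΔU = −q(V_B − V_A) = q(V_A − V_B).
At A: distance to the source charge is 0.599 m; V_A = kq₁/r = 5.89×10⁴ V.
At B: distance to the source charge is 1.52 m; V_B = kq₁/r = 2.31×10⁴ V.
ΔV = V_B − V_A = -3.57×10⁴ V.
W_field = −qΔV = −(4.59×10⁻⁶ C)(-3.57×10⁴ V) = 0.164 J.

0.164 J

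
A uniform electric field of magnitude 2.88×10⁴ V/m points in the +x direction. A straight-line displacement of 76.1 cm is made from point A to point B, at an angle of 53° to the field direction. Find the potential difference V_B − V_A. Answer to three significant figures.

Only the component of displacement along E changes the potential: ΔV = −E·d·cosθ.
ΔV = −(2.88×10⁴ V/m)(0.761 m)cos53° = -1.32×10⁴ V.

-1.32×10⁴ V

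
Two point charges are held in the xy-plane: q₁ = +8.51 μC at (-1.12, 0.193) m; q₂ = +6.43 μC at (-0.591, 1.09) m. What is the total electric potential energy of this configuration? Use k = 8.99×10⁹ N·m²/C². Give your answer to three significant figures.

The assembly work is the sum of pairwise potential energies, U = Σ_{i<j} kqᵢqⱼ/rᵢⱼ.
Pair separations: r₁₂ = 1.04 m.
U = (0.472) = 0.472 J.

0.472 J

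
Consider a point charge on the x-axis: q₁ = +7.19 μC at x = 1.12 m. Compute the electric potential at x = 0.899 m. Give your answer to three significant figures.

Electric potential is a scalar, so the contributions from each charge add algebraically: V = Σ kqᵢ/rᵢ.
V = k[(7.19×10⁻⁶)/(0.221)] = 2.92×10⁵ V.

2.92×10⁵ V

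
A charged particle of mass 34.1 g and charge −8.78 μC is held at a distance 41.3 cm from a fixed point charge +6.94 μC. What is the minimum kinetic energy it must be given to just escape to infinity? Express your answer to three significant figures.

To just escape, total mechanical energy must reach zero at infinity: ½mv²_min + U = 0, so ½mv²_min = −U = |kQq|/r.
|U| = |kQq|/r = (8.99×10⁹ N·m²/C²)(6.94×10⁻⁶)(8.78×10⁻⁶)/(0.413) = 1.33 J.

1.33 J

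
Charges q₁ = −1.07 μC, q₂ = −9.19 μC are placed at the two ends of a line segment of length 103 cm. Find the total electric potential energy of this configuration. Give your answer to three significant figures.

0.0858 J

The work to assemble the configuration equals its total potential energy, U = Σ kqᵢqⱼ/rᵢⱼ over all pairs.
The separation is r = 1.03 m.
U = (0.0858) = 0.0858 J.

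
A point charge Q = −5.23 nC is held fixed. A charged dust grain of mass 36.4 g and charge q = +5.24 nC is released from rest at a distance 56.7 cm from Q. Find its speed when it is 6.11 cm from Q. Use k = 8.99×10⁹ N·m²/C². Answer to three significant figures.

0.0141 m/s

Only the electrostatic force acts, so mechanical energy is conserved: ½mv² = U₁ − U₂ = kQq(1/r₁ − 1/r₂).
U₁ − U₂ = (8.99×10⁹ N·m²/C²)(-5.23×10⁻⁹ C)(5.24×10⁻⁹ C)(1/0.567 − 1/0.0611) = 3.60×10⁻⁶ J.
v = √(2·3.60×10⁻⁶/0.0364) = 0.0141 m/s.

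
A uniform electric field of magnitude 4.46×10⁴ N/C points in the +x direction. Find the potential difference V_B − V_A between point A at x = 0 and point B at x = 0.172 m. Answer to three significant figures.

-7670 V

In a uniform field, potential decreases in the direction of E: V_B − V_A = −E·Δx.
V_B − V_A = −(4.46×10⁴ V/m)(0.172 m) = -7670 V.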